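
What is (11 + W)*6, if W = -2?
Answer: 54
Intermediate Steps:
(11 + W)*6 = (11 - 2)*6 = 9*6 = 54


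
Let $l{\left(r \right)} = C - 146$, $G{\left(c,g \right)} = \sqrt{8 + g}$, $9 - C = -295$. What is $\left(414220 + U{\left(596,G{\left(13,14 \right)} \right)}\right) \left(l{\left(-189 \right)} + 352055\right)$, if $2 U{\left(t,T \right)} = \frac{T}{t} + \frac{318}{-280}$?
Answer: $\frac{40850171278933}{280} + \frac{352213 \sqrt{22}}{1192} \approx 1.4589 \cdot 10^{11}$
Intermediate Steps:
$C = 304$ ($C = 9 - -295 = 9 + 295 = 304$)
$U{\left(t,T \right)} = - \frac{159}{280} + \frac{T}{2 t}$ ($U{\left(t,T \right)} = \frac{\frac{T}{t} + \frac{318}{-280}}{2} = \frac{\frac{T}{t} + 318 \left(- \frac{1}{280}\right)}{2} = \frac{\frac{T}{t} - \frac{159}{140}}{2} = \frac{- \frac{159}{140} + \frac{T}{t}}{2} = - \frac{159}{280} + \frac{T}{2 t}$)
$l{\left(r \right)} = 158$ ($l{\left(r \right)} = 304 - 146 = 158$)
$\left(414220 + U{\left(596,G{\left(13,14 \right)} \right)}\right) \left(l{\left(-189 \right)} + 352055\right) = \left(414220 - \left(\frac{159}{280} - \frac{\sqrt{8 + 14}}{2 \cdot 596}\right)\right) \left(158 + 352055\right) = \left(414220 - \left(\frac{159}{280} - \frac{1}{2} \sqrt{22} \cdot \frac{1}{596}\right)\right) 352213 = \left(414220 - \left(\frac{159}{280} - \frac{\sqrt{22}}{1192}\right)\right) 352213 = \left(\frac{115981441}{280} + \frac{\sqrt{22}}{1192}\right) 352213 = \frac{40850171278933}{280} + \frac{352213 \sqrt{22}}{1192}$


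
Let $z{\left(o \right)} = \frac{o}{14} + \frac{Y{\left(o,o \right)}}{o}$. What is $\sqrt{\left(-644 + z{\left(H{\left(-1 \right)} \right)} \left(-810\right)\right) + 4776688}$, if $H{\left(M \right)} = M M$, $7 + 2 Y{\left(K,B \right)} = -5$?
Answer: $\frac{\sqrt{234261461}}{7} \approx 2186.5$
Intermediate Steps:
$Y{\left(K,B \right)} = -6$ ($Y{\left(K,B \right)} = - \frac{7}{2} + \frac{1}{2} \left(-5\right) = - \frac{7}{2} - \frac{5}{2} = -6$)
$H{\left(M \right)} = M^{2}$
$z{\left(o \right)} = - \frac{6}{o} + \frac{o}{14}$ ($z{\left(o \right)} = \frac{o}{14} - \frac{6}{o} = - \frac{6}{o} + \frac{o}{14}$)
$\sqrt{\left(-644 + z{\left(H{\left(-1 \right)} \right)} \left(-810\right)\right) + 4776688} = \sqrt{\left(-644 + \left(- \frac{6}{\left(-1\right)^{2}} + \frac{\left(-1\right)^{2}}{14}\right) \left(-810\right)\right) + 4776688} = \sqrt{\left(-644 + \left(- \frac{6}{1} + \frac{1}{14} \cdot 1\right) \left(-810\right)\right) + 4776688} = \sqrt{\left(-644 + \left(\left(-6\right) 1 + \frac{1}{14}\right) \left(-810\right)\right) + 4776688} = \sqrt{\left(-644 + \left(-6 + \frac{1}{14}\right) \left(-810\right)\right) + 4776688} = \sqrt{\left(-644 - - \frac{33615}{7}\right) + 4776688} = \sqrt{\left(-644 + \frac{33615}{7}\right) + 4776688} = \sqrt{\frac{29107}{7} + 4776688} = \sqrt{\frac{33465923}{7}} = \frac{\sqrt{234261461}}{7}$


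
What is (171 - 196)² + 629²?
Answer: 396266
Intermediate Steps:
(171 - 196)² + 629² = (-25)² + 395641 = 625 + 395641 = 396266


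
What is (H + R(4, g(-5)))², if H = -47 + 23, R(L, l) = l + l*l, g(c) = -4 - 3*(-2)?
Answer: 324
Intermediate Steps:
g(c) = 2 (g(c) = -4 + 6 = 2)
R(L, l) = l + l²
H = -24
(H + R(4, g(-5)))² = (-24 + 2*(1 + 2))² = (-24 + 2*3)² = (-24 + 6)² = (-18)² = 324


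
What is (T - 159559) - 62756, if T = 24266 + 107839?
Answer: -90210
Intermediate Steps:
T = 132105
(T - 159559) - 62756 = (132105 - 159559) - 62756 = -27454 - 62756 = -90210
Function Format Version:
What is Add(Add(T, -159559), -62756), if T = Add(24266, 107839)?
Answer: -90210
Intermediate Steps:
T = 132105
Add(Add(T, -159559), -62756) = Add(Add(132105, -159559), -62756) = Add(-27454, -62756) = -90210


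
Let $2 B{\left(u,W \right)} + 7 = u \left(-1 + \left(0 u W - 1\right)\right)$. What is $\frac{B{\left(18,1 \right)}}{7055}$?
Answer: $- \frac{43}{14110} \approx -0.0030475$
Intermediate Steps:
$B{\left(u,W \right)} = - \frac{7}{2} - u$ ($B{\left(u,W \right)} = - \frac{7}{2} + \frac{u \left(-1 + \left(0 u W - 1\right)\right)}{2} = - \frac{7}{2} + \frac{u \left(-1 - \left(1 + 0 W\right)\right)}{2} = - \frac{7}{2} + \frac{u \left(-1 + \left(0 - 1\right)\right)}{2} = - \frac{7}{2} + \frac{u \left(-1 - 1\right)}{2} = - \frac{7}{2} + \frac{u \left(-2\right)}{2} = - \frac{7}{2} + \frac{\left(-2\right) u}{2} = - \frac{7}{2} - u$)
$\frac{B{\left(18,1 \right)}}{7055} = \frac{- \frac{7}{2} - 18}{7055} = \left(- \frac{7}{2} - 18\right) \frac{1}{7055} = \left(- \frac{43}{2}\right) \frac{1}{7055} = - \frac{43}{14110}$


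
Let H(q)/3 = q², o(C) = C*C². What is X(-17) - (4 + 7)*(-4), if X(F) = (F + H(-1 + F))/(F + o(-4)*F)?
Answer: 48079/1071 ≈ 44.892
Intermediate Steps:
o(C) = C³
H(q) = 3*q²
X(F) = -(F + 3*(-1 + F)²)/(63*F) (X(F) = (F + 3*(-1 + F)²)/(F + (-4)³*F) = (F + 3*(-1 + F)²)/(F - 64*F) = (F + 3*(-1 + F)²)/((-63*F)) = (F + 3*(-1 + F)²)*(-1/(63*F)) = -(F + 3*(-1 + F)²)/(63*F))
X(-17) - (4 + 7)*(-4) = (1/63)*(-1*(-17) - 3*(-1 - 17)²)/(-17) - (4 + 7)*(-4) = (1/63)*(-1/17)*(17 - 3*(-18)²) - 11*(-4) = (1/63)*(-1/17)*(17 - 3*324) - 1*(-44) = (1/63)*(-1/17)*(17 - 972) + 44 = (1/63)*(-1/17)*(-955) + 44 = 955/1071 + 44 = 48079/1071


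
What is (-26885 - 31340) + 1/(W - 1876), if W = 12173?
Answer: -599542824/10297 ≈ -58225.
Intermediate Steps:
(-26885 - 31340) + 1/(W - 1876) = (-26885 - 31340) + 1/(12173 - 1876) = -58225 + 1/10297 = -599542824/10297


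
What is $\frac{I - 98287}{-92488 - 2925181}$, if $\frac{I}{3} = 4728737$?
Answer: $- \frac{14087924}{3017669} \approx -4.6685$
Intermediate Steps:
$I = 14186211$ ($I = 3 \cdot 4728737 = 14186211$)
$\frac{I - 98287}{-92488 - 2925181} = \frac{14186211 - 98287}{-92488 - 2925181} = \frac{14186211 - 98287}{-3017669} = 14087924 \left(- \frac{1}{3017669}\right) = - \frac{14087924}{3017669}$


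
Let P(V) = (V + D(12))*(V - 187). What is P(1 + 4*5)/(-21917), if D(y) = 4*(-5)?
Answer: 166/21917 ≈ 0.0075740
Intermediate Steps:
D(y) = -20
P(V) = (-187 + V)*(-20 + V) (P(V) = (V - 20)*(V - 187) = (-20 + V)*(-187 + V) = (-187 + V)*(-20 + V))
P(1 + 4*5)/(-21917) = (3740 + (1 + 4*5)² - 207*(1 + 4*5))/(-21917) = (3740 + (1 + 20)² - 207*(1 + 20))*(-1/21917) = (3740 + 21² - 207*21)*(-1/21917) = (3740 + 441 - 4347)*(-1/21917) = -166*(-1/21917) = 166/21917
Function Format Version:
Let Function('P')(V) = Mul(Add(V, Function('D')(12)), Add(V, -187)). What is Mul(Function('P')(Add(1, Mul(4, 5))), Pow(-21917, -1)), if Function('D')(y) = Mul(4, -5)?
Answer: Rational(166, 21917) ≈ 0.0075740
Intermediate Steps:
Function('D')(y) = -20
Function('P')(V) = Mul(Add(-187, V), Add(-20, V)) (Function('P')(V) = Mul(Add(V, -20), Add(V, -187)) = Mul(Add(-20, V), Add(-187, V)) = Mul(Add(-187, V), Add(-20, V)))
Mul(Function('P')(Add(1, Mul(4, 5))), Pow(-21917, -1)) = Mul(Add(3740, Pow(Add(1, Mul(4, 5)), 2), Mul(-207, Add(1, Mul(4, 5)))), Pow(-21917, -1)) = Mul(Add(3740, Pow(Add(1, 20), 2), Mul(-207, Add(1, 20))), Rational(-1, 21917)) = Mul(Add(3740, Pow(21, 2), Mul(-207, 21)), Rational(-1, 21917)) = Mul(Add(3740, 441, -4347), Rational(-1, 21917)) = Mul(-166, Rational(-1, 21917)) = Rational(166, 21917)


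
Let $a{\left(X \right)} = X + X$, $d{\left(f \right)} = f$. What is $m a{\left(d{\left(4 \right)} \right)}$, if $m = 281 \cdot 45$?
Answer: $101160$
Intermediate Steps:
$m = 12645$
$a{\left(X \right)} = 2 X$
$m a{\left(d{\left(4 \right)} \right)} = 12645 \cdot 2 \cdot 4 = 12645 \cdot 8 = 101160$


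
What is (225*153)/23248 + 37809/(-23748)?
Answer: -5121561/46007792 ≈ -0.11132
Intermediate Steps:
(225*153)/23248 + 37809/(-23748) = 34425*(1/23248) + 37809*(-1/23748) = 34425/23248 - 12603/7916 = -5121561/46007792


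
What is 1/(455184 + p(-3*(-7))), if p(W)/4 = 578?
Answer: 1/457496 ≈ 2.1858e-6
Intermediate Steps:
p(W) = 2312 (p(W) = 4*578 = 2312)
1/(455184 + p(-3*(-7))) = 1/(455184 + 2312) = 1/457496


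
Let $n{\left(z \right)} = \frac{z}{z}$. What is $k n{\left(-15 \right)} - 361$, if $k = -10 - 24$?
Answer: $-395$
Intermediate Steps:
$n{\left(z \right)} = 1$
$k = -34$ ($k = -10 - 24 = -34$)
$k n{\left(-15 \right)} - 361 = \left(-34\right) 1 - 361 = -34 - 361 = -395$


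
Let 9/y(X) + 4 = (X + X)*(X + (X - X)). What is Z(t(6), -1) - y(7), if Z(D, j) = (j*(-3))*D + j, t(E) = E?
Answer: 1589/94 ≈ 16.904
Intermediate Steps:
Z(D, j) = j - 3*D*j (Z(D, j) = (-3*j)*D + j = -3*D*j + j = j - 3*D*j)
y(X) = 9/(-4 + 2*X**2) (y(X) = 9/(-4 + (X + X)*(X + (X - X))) = 9/(-4 + (2*X)*(X + 0)) = 9/(-4 + (2*X)*X) = 9/(-4 + 2*X**2))
Z(t(6), -1) - y(7) = -(1 - 3*6) - 9/(2*(-2 + 7**2)) = -(1 - 18) - 9/(2*(-2 + 49)) = -1*(-17) - 9/(2*47) = 17 - 9/(2*47) = 17 - 1*9/94 = 17 - 9/94 = 1589/94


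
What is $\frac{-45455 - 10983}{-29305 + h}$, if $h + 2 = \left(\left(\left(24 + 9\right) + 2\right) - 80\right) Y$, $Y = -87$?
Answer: $\frac{28219}{12696} \approx 2.2227$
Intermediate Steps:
$h = 3913$ ($h = -2 + \left(\left(\left(24 + 9\right) + 2\right) - 80\right) \left(-87\right) = -2 + \left(\left(33 + 2\right) - 80\right) \left(-87\right) = -2 + \left(35 - 80\right) \left(-87\right) = -2 - -3915 = -2 + 3915 = 3913$)
$\frac{-45455 - 10983}{-29305 + h} = \frac{-45455 - 10983}{-29305 + 3913} = - \frac{56438}{-25392} = \left(-56438\right) \left(- \frac{1}{25392}\right) = \frac{28219}{12696}$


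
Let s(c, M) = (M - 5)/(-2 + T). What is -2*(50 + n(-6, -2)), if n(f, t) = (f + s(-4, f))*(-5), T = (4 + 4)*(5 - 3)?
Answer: -1175/7 ≈ -167.86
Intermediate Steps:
T = 16 (T = 8*2 = 16)
s(c, M) = -5/14 + M/14 (s(c, M) = (M - 5)/(-2 + 16) = (-5 + M)/14 = (-5 + M)*(1/14) = -5/14 + M/14)
n(f, t) = 25/14 - 75*f/14 (n(f, t) = (f + (-5/14 + f/14))*(-5) = (-5/14 + 15*f/14)*(-5) = 25/14 - 75*f/14)
-2*(50 + n(-6, -2)) = -2*(50 + (25/14 - 75/14*(-6))) = -2*(50 + (25/14 + 225/7)) = -2*(50 + 475/14) = -2*1175/14 = -1175/7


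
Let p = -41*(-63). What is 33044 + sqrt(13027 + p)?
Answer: 33044 + sqrt(15610) ≈ 33169.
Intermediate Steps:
p = 2583
33044 + sqrt(13027 + p) = 33044 + sqrt(13027 + 2583) = 33044 + sqrt(15610)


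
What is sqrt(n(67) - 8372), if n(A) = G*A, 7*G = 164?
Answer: 16*I*sqrt(1302)/7 ≈ 82.476*I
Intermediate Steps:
G = 164/7 (G = (1/7)*164 = 164/7 ≈ 23.429)
n(A) = 164*A/7
sqrt(n(67) - 8372) = sqrt((164/7)*67 - 8372) = sqrt(10988/7 - 8372) = sqrt(-47616/7) = 16*I*sqrt(1302)/7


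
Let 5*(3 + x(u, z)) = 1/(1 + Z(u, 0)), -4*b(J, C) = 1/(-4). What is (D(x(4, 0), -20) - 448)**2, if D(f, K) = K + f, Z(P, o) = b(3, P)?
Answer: 1601520361/7225 ≈ 2.2166e+5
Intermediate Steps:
b(J, C) = 1/16 (b(J, C) = -1/4/(-4) = -1/4*(-1/4) = 1/16)
Z(P, o) = 1/16
x(u, z) = -239/85 (x(u, z) = -3 + 1/(5*(1 + 1/16)) = -3 + 1/(5*(17/16)) = -3 + (1/5)*(16/17) = -3 + 16/85 = -239/85)
(D(x(4, 0), -20) - 448)**2 = ((-20 - 239/85) - 448)**2 = (-1939/85 - 448)**2 = (-40019/85)**2 = 1601520361/7225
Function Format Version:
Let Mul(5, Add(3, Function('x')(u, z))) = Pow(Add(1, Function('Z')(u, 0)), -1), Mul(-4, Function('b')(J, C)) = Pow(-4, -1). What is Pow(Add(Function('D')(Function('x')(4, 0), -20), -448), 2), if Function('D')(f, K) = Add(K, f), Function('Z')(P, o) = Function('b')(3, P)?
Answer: Rational(1601520361, 7225) ≈ 2.2166e+5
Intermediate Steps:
Function('b')(J, C) = Rational(1, 16) (Function('b')(J, C) = Mul(Rational(-1, 4), Pow(-4, -1)) = Mul(Rational(-1, 4), Rational(-1, 4)) = Rational(1, 16))
Function('Z')(P, o) = Rational(1, 16)
Function('x')(u, z) = Rational(-239, 85) (Function('x')(u, z) = Add(-3, Mul(Rational(1, 5), Pow(Add(1, Rational(1, 16)), -1))) = Add(-3, Mul(Rational(1, 5), Pow(Rational(17, 16), -1))) = Add(-3, Mul(Rational(1, 5), Rational(16, 17))) = Add(-3, Rational(16, 85)) = Rational(-239, 85))
Pow(Add(Function('D')(Function('x')(4, 0), -20), -448), 2) = Pow(Add(Add(-20, Rational(-239, 85)), -448), 2) = Pow(Add(Rational(-1939, 85), -448), 2) = Pow(Rational(-40019, 85), 2) = Rational(1601520361, 7225)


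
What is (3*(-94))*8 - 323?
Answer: -2579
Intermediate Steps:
(3*(-94))*8 - 323 = -282*8 - 323 = -2256 - 323 = -2579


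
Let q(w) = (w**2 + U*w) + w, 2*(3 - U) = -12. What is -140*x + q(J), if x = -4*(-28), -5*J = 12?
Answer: -392456/25 ≈ -15698.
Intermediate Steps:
U = 9 (U = 3 - 1/2*(-12) = 3 + 6 = 9)
J = -12/5 (J = -1/5*12 = -12/5 ≈ -2.4000)
x = 112
q(w) = w**2 + 10*w (q(w) = (w**2 + 9*w) + w = w**2 + 10*w)
-140*x + q(J) = -140*112 - 12*(10 - 12/5)/5 = -15680 - 12/5*38/5 = -15680 - 456/25 = -392456/25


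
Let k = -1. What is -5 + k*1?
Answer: -6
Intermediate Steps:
-5 + k*1 = -5 - 1*1 = -5 - 1 = -6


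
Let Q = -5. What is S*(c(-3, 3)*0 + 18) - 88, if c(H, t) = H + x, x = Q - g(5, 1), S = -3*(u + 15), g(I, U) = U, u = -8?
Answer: -466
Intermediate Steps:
S = -21 (S = -3*(-8 + 15) = -3*7 = -21)
x = -6 (x = -5 - 1*1 = -5 - 1 = -6)
c(H, t) = -6 + H (c(H, t) = H - 6 = -6 + H)
S*(c(-3, 3)*0 + 18) - 88 = -21*((-6 - 3)*0 + 18) - 88 = -21*(-9*0 + 18) - 88 = -21*(0 + 18) - 88 = -21*18 - 88 = -378 - 88 = -466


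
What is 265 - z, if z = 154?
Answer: 111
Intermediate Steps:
265 - z = 265 - 1*154 = 265 - 154 = 111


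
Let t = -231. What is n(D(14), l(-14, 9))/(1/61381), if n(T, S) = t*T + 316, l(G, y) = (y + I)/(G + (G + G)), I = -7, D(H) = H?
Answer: -179109758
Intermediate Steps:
l(G, y) = (-7 + y)/(3*G) (l(G, y) = (y - 7)/(G + (G + G)) = (-7 + y)/(G + 2*G) = (-7 + y)/((3*G)) = (-7 + y)*(1/(3*G)) = (-7 + y)/(3*G))
n(T, S) = 316 - 231*T (n(T, S) = -231*T + 316 = 316 - 231*T)
n(D(14), l(-14, 9))/(1/61381) = (316 - 231*14)/(1/61381) = (316 - 3234)/(1/61381) = -2918*61381 = -179109758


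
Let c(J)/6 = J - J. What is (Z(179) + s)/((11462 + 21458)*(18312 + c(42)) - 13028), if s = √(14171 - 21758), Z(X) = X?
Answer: 179/602818012 + 3*I*√843/602818012 ≈ 2.9694e-7 + 1.4449e-7*I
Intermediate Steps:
c(J) = 0 (c(J) = 6*(J - J) = 6*0 = 0)
s = 3*I*√843 (s = √(-7587) = 3*I*√843 ≈ 87.103*I)
(Z(179) + s)/((11462 + 21458)*(18312 + c(42)) - 13028) = (179 + 3*I*√843)/((11462 + 21458)*(18312 + 0) - 13028) = (179 + 3*I*√843)/(32920*18312 - 13028) = (179 + 3*I*√843)/(602831040 - 13028) = (179 + 3*I*√843)/602818012 = (179 + 3*I*√843)*(1/602818012) = 179/602818012 + 3*I*√843/602818012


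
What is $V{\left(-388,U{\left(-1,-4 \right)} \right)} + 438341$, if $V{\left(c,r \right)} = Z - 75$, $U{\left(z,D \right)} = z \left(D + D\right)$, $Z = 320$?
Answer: $438586$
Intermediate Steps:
$U{\left(z,D \right)} = 2 D z$ ($U{\left(z,D \right)} = z 2 D = 2 D z$)
$V{\left(c,r \right)} = 245$ ($V{\left(c,r \right)} = 320 - 75 = 245$)
$V{\left(-388,U{\left(-1,-4 \right)} \right)} + 438341 = 245 + 438341 = 438586$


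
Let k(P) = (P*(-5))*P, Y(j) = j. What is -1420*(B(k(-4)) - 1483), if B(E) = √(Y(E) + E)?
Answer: 2105860 - 5680*I*√10 ≈ 2.1059e+6 - 17962.0*I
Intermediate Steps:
k(P) = -5*P² (k(P) = (-5*P)*P = -5*P²)
B(E) = √2*√E (B(E) = √(E + E) = √(2*E) = √2*√E)
-1420*(B(k(-4)) - 1483) = -1420*(√2*√(-5*(-4)²) - 1483) = -1420*(√2*√(-5*16) - 1483) = -1420*(√2*√(-80) - 1483) = -1420*(√2*(4*I*√5) - 1483) = -1420*(4*I*√10 - 1483) = -1420*(-1483 + 4*I*√10) = 2105860 - 5680*I*√10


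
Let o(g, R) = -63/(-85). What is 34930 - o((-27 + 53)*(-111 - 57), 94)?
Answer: 2968987/85 ≈ 34929.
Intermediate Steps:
o(g, R) = 63/85 (o(g, R) = -63*(-1/85) = 63/85)
34930 - o((-27 + 53)*(-111 - 57), 94) = 34930 - 1*63/85 = 34930 - 63/85 = 2968987/85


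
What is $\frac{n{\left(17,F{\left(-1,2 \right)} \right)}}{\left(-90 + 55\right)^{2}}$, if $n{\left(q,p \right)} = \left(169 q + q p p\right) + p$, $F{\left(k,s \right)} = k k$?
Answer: $\frac{59}{25} \approx 2.36$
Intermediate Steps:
$F{\left(k,s \right)} = k^{2}$
$n{\left(q,p \right)} = p + 169 q + q p^{2}$ ($n{\left(q,p \right)} = \left(169 q + p q p\right) + p = \left(169 q + q p^{2}\right) + p = p + 169 q + q p^{2}$)
$\frac{n{\left(17,F{\left(-1,2 \right)} \right)}}{\left(-90 + 55\right)^{2}} = \frac{\left(-1\right)^{2} + 169 \cdot 17 + 17 \left(\left(-1\right)^{2}\right)^{2}}{\left(-90 + 55\right)^{2}} = \frac{1 + 2873 + 17 \cdot 1^{2}}{\left(-35\right)^{2}} = \frac{1 + 2873 + 17 \cdot 1}{1225} = \left(1 + 2873 + 17\right) \frac{1}{1225} = 2891 \cdot \frac{1}{1225} = \frac{59}{25}$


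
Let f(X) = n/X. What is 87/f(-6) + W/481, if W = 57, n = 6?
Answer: -41790/481 ≈ -86.881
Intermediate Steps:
f(X) = 6/X
87/f(-6) + W/481 = 87/((6/(-6))) + 57/481 = 87/((6*(-⅙))) + 57*(1/481) = 87/(-1) + 57/481 = 87*(-1) + 57/481 = -87 + 57/481 = -41790/481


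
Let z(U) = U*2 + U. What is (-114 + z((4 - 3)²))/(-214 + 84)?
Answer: 111/130 ≈ 0.85385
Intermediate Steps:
z(U) = 3*U (z(U) = 2*U + U = 3*U)
(-114 + z((4 - 3)²))/(-214 + 84) = (-114 + 3*(4 - 3)²)/(-214 + 84) = (-114 + 3*1²)/(-130) = (-114 + 3*1)*(-1/130) = (-114 + 3)*(-1/130) = -111*(-1/130) = 111/130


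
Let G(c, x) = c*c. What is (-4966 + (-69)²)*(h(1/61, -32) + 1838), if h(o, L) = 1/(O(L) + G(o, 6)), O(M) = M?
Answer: -44863999285/119071 ≈ -3.7678e+5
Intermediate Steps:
G(c, x) = c²
h(o, L) = 1/(L + o²)
(-4966 + (-69)²)*(h(1/61, -32) + 1838) = (-4966 + (-69)²)*(1/(-32 + (1/61)²) + 1838) = (-4966 + 4761)*(1/(-32 + (1/61)²) + 1838) = -205*(1/(-32 + 1/3721) + 1838) = -205*(1/(-119071/3721) + 1838) = -205*(-3721/119071 + 1838) = -205*218848777/119071 = -44863999285/119071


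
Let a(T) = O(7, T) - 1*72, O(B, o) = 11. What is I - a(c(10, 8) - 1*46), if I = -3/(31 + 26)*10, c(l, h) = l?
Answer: 1149/19 ≈ 60.474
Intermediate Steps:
a(T) = -61 (a(T) = 11 - 1*72 = 11 - 72 = -61)
I = -10/19 (I = -3/57*10 = -3*1/57*10 = -1/19*10 = -10/19 ≈ -0.52632)
I - a(c(10, 8) - 1*46) = -10/19 - 1*(-61) = -10/19 + 61 = 1149/19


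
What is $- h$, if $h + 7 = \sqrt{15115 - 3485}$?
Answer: $7 - \sqrt{11630} \approx -100.84$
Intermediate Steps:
$h = -7 + \sqrt{11630}$ ($h = -7 + \sqrt{15115 - 3485} = -7 + \sqrt{11630} \approx 100.84$)
$- h = - (-7 + \sqrt{11630}) = 7 - \sqrt{11630}$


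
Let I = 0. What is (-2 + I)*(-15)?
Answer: 30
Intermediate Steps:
(-2 + I)*(-15) = (-2 + 0)*(-15) = -2*(-15) = 30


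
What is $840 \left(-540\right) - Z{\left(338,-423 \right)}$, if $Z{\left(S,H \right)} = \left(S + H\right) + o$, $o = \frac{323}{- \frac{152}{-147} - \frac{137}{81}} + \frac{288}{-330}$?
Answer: $- \frac{65006500408}{143495} \approx -4.5302 \cdot 10^{5}$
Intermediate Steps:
$o = - \frac{70634517}{143495}$ ($o = \frac{323}{\left(-152\right) \left(- \frac{1}{147}\right) - \frac{137}{81}} + 288 \left(- \frac{1}{330}\right) = \frac{323}{\frac{152}{147} - \frac{137}{81}} - \frac{48}{55} = \frac{323}{- \frac{2609}{3969}} - \frac{48}{55} = 323 \left(- \frac{3969}{2609}\right) - \frac{48}{55} = - \frac{1281987}{2609} - \frac{48}{55} = - \frac{70634517}{143495} \approx -492.24$)
$Z{\left(S,H \right)} = - \frac{70634517}{143495} + H + S$ ($Z{\left(S,H \right)} = \left(S + H\right) - \frac{70634517}{143495} = \left(H + S\right) - \frac{70634517}{143495} = - \frac{70634517}{143495} + H + S$)
$840 \left(-540\right) - Z{\left(338,-423 \right)} = 840 \left(-540\right) - \left(- \frac{70634517}{143495} - 423 + 338\right) = -453600 - - \frac{82831592}{143495} = -453600 + \frac{82831592}{143495} = - \frac{65006500408}{143495}$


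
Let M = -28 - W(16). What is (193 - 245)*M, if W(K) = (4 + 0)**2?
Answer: 2288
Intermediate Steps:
W(K) = 16 (W(K) = 4**2 = 16)
M = -44 (M = -28 - 1*16 = -28 - 16 = -44)
(193 - 245)*M = (193 - 245)*(-44) = -52*(-44) = 2288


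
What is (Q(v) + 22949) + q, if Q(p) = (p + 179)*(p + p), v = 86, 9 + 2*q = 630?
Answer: 137679/2 ≈ 68840.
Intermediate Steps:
q = 621/2 (q = -9/2 + (1/2)*630 = -9/2 + 315 = 621/2 ≈ 310.50)
Q(p) = 2*p*(179 + p) (Q(p) = (179 + p)*(2*p) = 2*p*(179 + p))
(Q(v) + 22949) + q = (2*86*(179 + 86) + 22949) + 621/2 = (2*86*265 + 22949) + 621/2 = (45580 + 22949) + 621/2 = 68529 + 621/2 = 137679/2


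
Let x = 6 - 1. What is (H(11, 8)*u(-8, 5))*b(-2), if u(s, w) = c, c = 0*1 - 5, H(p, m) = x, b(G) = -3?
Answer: 75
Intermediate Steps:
x = 5
H(p, m) = 5
c = -5 (c = 0 - 5 = -5)
u(s, w) = -5
(H(11, 8)*u(-8, 5))*b(-2) = (5*(-5))*(-3) = -25*(-3) = 75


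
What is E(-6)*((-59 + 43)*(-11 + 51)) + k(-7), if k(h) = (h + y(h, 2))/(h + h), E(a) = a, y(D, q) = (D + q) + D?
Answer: 53779/14 ≈ 3841.4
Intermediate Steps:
y(D, q) = q + 2*D
k(h) = (2 + 3*h)/(2*h) (k(h) = (h + (2 + 2*h))/(h + h) = (2 + 3*h)/((2*h)) = (2 + 3*h)*(1/(2*h)) = (2 + 3*h)/(2*h))
E(-6)*((-59 + 43)*(-11 + 51)) + k(-7) = -6*(-59 + 43)*(-11 + 51) + (3/2 + 1/(-7)) = -(-96)*40 + (3/2 - ⅐) = -6*(-640) + 19/14 = 3840 + 19/14 = 53779/14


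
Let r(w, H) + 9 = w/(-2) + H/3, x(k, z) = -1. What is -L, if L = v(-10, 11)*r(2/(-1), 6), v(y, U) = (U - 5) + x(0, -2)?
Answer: 30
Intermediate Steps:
r(w, H) = -9 - w/2 + H/3 (r(w, H) = -9 + (w/(-2) + H/3) = -9 + (w*(-1/2) + H*(1/3)) = -9 + (-w/2 + H/3) = -9 - w/2 + H/3)
v(y, U) = -6 + U (v(y, U) = (U - 5) - 1 = (-5 + U) - 1 = -6 + U)
L = -30 (L = (-6 + 11)*(-9 - 1/(-1) + (1/3)*6) = 5*(-9 - (-1) + 2) = 5*(-9 - 1/2*(-2) + 2) = 5*(-9 + 1 + 2) = 5*(-6) = -30)
-L = -1*(-30) = 30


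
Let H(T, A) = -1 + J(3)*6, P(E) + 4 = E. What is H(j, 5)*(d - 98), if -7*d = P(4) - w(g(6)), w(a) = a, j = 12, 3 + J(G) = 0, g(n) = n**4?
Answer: -11590/7 ≈ -1655.7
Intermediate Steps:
J(G) = -3 (J(G) = -3 + 0 = -3)
P(E) = -4 + E
H(T, A) = -19 (H(T, A) = -1 - 3*6 = -1 - 18 = -19)
d = 1296/7 (d = -((-4 + 4) - 1*6**4)/7 = -(0 - 1*1296)/7 = -(0 - 1296)/7 = -1/7*(-1296) = 1296/7 ≈ 185.14)
H(j, 5)*(d - 98) = -19*(1296/7 - 98) = -19*610/7 = -11590/7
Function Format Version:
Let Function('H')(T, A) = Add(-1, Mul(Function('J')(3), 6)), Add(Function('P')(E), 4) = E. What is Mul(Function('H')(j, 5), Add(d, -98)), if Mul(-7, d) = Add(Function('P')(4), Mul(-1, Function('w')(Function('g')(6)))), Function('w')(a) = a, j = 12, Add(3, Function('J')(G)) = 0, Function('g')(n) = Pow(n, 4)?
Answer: Rational(-11590, 7) ≈ -1655.7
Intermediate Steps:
Function('J')(G) = -3 (Function('J')(G) = Add(-3, 0) = -3)
Function('P')(E) = Add(-4, E)
Function('H')(T, A) = -19 (Function('H')(T, A) = Add(-1, Mul(-3, 6)) = Add(-1, -18) = -19)
d = Rational(1296, 7) (d = Mul(Rational(-1, 7), Add(Add(-4, 4), Mul(-1, Pow(6, 4)))) = Mul(Rational(-1, 7), Add(0, Mul(-1, 1296))) = Mul(Rational(-1, 7), Add(0, -1296)) = Mul(Rational(-1, 7), -1296) = Rational(1296, 7) ≈ 185.14)
Mul(Function('H')(j, 5), Add(d, -98)) = Mul(-19, Add(Rational(1296, 7), -98)) = Mul(-19, Rational(610, 7)) = Rational(-11590, 7)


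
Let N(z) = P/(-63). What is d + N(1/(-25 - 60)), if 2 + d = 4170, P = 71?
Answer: 262513/63 ≈ 4166.9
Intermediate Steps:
d = 4168 (d = -2 + 4170 = 4168)
N(z) = -71/63 (N(z) = 71/(-63) = 71*(-1/63) = -71/63)
d + N(1/(-25 - 60)) = 4168 - 71/63 = 262513/63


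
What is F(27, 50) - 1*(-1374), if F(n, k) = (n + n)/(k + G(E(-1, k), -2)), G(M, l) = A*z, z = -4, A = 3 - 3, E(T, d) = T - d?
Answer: 34377/25 ≈ 1375.1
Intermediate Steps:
A = 0
G(M, l) = 0 (G(M, l) = 0*(-4) = 0)
F(n, k) = 2*n/k (F(n, k) = (n + n)/(k + 0) = (2*n)/k = 2*n/k)
F(27, 50) - 1*(-1374) = 2*27/50 - 1*(-1374) = 2*27*(1/50) + 1374 = 27/25 + 1374 = 34377/25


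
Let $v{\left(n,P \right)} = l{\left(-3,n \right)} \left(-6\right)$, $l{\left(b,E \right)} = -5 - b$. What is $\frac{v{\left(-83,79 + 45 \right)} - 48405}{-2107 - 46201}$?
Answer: $\frac{48393}{48308} \approx 1.0018$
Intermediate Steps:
$v{\left(n,P \right)} = 12$ ($v{\left(n,P \right)} = \left(-5 - -3\right) \left(-6\right) = \left(-5 + 3\right) \left(-6\right) = \left(-2\right) \left(-6\right) = 12$)
$\frac{v{\left(-83,79 + 45 \right)} - 48405}{-2107 - 46201} = \frac{12 - 48405}{-2107 - 46201} = - \frac{48393}{-48308} = \left(-48393\right) \left(- \frac{1}{48308}\right) = \frac{48393}{48308}$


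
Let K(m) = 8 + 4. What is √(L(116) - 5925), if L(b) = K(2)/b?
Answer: I*√4982838/29 ≈ 76.973*I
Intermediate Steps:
K(m) = 12
L(b) = 12/b
√(L(116) - 5925) = √(12/116 - 5925) = √(12*(1/116) - 5925) = √(3/29 - 5925) = √(-171822/29) = I*√4982838/29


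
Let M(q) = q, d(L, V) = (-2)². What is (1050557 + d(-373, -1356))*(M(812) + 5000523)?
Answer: 5254207498935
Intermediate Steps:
d(L, V) = 4
(1050557 + d(-373, -1356))*(M(812) + 5000523) = (1050557 + 4)*(812 + 5000523) = 1050561*5001335 = 5254207498935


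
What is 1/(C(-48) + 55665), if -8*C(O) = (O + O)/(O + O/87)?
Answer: 352/19593993 ≈ 1.7965e-5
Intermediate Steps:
C(O) = -87/352 (C(O) = -(O + O)/(8*(O + O/87)) = -2*O/(8*(O + O*(1/87))) = -2*O/(8*(O + O/87)) = -2*O/(8*(88*O/87)) = -2*O*87/(88*O)/8 = -⅛*87/44 = -87/352)
1/(C(-48) + 55665) = 1/(-87/352 + 55665) = 1/(19593993/352) = 352/19593993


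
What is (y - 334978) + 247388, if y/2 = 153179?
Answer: 218768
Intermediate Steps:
y = 306358 (y = 2*153179 = 306358)
(y - 334978) + 247388 = (306358 - 334978) + 247388 = -28620 + 247388 = 218768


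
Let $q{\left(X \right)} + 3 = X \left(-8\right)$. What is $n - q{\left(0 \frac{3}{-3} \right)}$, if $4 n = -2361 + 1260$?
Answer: $- \frac{1089}{4} \approx -272.25$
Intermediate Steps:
$q{\left(X \right)} = -3 - 8 X$ ($q{\left(X \right)} = -3 + X \left(-8\right) = -3 - 8 X$)
$n = - \frac{1101}{4}$ ($n = \frac{-2361 + 1260}{4} = \frac{1}{4} \left(-1101\right) = - \frac{1101}{4} \approx -275.25$)
$n - q{\left(0 \frac{3}{-3} \right)} = - \frac{1101}{4} - \left(-3 - 8 \cdot 0 \frac{3}{-3}\right) = - \frac{1101}{4} - \left(-3 - 8 \cdot 0 \cdot 3 \left(- \frac{1}{3}\right)\right) = - \frac{1101}{4} - \left(-3 - 8 \cdot 0 \left(-1\right)\right) = - \frac{1101}{4} - \left(-3 - 0\right) = - \frac{1101}{4} - \left(-3 + 0\right) = - \frac{1101}{4} - -3 = - \frac{1101}{4} + 3 = - \frac{1089}{4}$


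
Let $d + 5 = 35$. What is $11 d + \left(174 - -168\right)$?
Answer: $672$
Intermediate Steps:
$d = 30$ ($d = -5 + 35 = 30$)
$11 d + \left(174 - -168\right) = 11 \cdot 30 + \left(174 - -168\right) = 330 + \left(174 + 168\right) = 330 + 342 = 672$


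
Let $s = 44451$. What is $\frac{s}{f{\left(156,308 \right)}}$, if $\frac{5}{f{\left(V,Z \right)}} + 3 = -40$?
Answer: $- \frac{1911393}{5} \approx -3.8228 \cdot 10^{5}$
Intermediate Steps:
$f{\left(V,Z \right)} = - \frac{5}{43}$ ($f{\left(V,Z \right)} = \frac{5}{-3 - 40} = \frac{5}{-43} = 5 \left(- \frac{1}{43}\right) = - \frac{5}{43}$)
$\frac{s}{f{\left(156,308 \right)}} = \frac{44451}{- \frac{5}{43}} = 44451 \left(- \frac{43}{5}\right) = - \frac{1911393}{5}$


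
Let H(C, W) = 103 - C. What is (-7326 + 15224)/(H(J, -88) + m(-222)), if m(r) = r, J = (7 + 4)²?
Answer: -3949/120 ≈ -32.908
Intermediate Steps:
J = 121 (J = 11² = 121)
(-7326 + 15224)/(H(J, -88) + m(-222)) = (-7326 + 15224)/((103 - 1*121) - 222) = 7898/((103 - 121) - 222) = 7898/(-18 - 222) = 7898/(-240) = 7898*(-1/240) = -3949/120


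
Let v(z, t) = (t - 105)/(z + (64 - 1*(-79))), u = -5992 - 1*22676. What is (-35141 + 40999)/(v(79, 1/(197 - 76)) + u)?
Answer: -39339399/192523130 ≈ -0.20434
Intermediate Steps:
u = -28668 (u = -5992 - 22676 = -28668)
v(z, t) = (-105 + t)/(143 + z) (v(z, t) = (-105 + t)/(z + (64 + 79)) = (-105 + t)/(z + 143) = (-105 + t)/(143 + z))
(-35141 + 40999)/(v(79, 1/(197 - 76)) + u) = (-35141 + 40999)/((-105 + 1/(197 - 76))/(143 + 79) - 28668) = 5858/((-105 + 1/121)/222 - 28668) = 5858/((1/222)*(-12704/121) - 28668) = 5858/(-6352/13431 - 28668) = 5858/(-385046260/13431) = 5858*(-13431/385046260) = -39339399/192523130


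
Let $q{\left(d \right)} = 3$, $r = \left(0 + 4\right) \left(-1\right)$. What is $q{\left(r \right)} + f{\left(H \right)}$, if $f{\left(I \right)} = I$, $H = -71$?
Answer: $-68$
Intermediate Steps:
$r = -4$ ($r = 4 \left(-1\right) = -4$)
$q{\left(r \right)} + f{\left(H \right)} = 3 - 71 = -68$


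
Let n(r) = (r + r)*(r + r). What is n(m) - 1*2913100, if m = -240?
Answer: -2682700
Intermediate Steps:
n(r) = 4*r**2 (n(r) = (2*r)*(2*r) = 4*r**2)
n(m) - 1*2913100 = 4*(-240)**2 - 1*2913100 = 4*57600 - 2913100 = 230400 - 2913100 = -2682700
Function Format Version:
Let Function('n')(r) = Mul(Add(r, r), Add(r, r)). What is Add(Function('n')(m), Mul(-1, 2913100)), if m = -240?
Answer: -2682700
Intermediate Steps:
Function('n')(r) = Mul(4, Pow(r, 2)) (Function('n')(r) = Mul(Mul(2, r), Mul(2, r)) = Mul(4, Pow(r, 2)))
Add(Function('n')(m), Mul(-1, 2913100)) = Add(Mul(4, Pow(-240, 2)), Mul(-1, 2913100)) = Add(Mul(4, 57600), -2913100) = Add(230400, -2913100) = -2682700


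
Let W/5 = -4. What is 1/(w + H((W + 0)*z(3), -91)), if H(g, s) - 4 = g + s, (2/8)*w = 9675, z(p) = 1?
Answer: 1/38593 ≈ 2.5911e-5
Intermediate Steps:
w = 38700 (w = 4*9675 = 38700)
W = -20 (W = 5*(-4) = -20)
H(g, s) = 4 + g + s (H(g, s) = 4 + (g + s) = 4 + g + s)
1/(w + H((W + 0)*z(3), -91)) = 1/(38700 + (4 + (-20 + 0)*1 - 91)) = 1/(38700 + (4 - 20*1 - 91)) = 1/(38700 + (4 - 20 - 91)) = 1/(38700 - 107) = 1/38593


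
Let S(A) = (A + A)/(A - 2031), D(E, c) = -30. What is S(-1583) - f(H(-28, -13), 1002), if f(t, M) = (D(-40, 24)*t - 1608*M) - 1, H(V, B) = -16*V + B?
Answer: 2935052052/1807 ≈ 1.6243e+6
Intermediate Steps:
H(V, B) = B - 16*V
S(A) = 2*A/(-2031 + A) (S(A) = (2*A)/(-2031 + A) = 2*A/(-2031 + A))
f(t, M) = -1 - 1608*M - 30*t (f(t, M) = (-30*t - 1608*M) - 1 = (-1608*M - 30*t) - 1 = -1 - 1608*M - 30*t)
S(-1583) - f(H(-28, -13), 1002) = 2*(-1583)/(-2031 - 1583) - (-1 - 1608*1002 - 30*(-13 - 16*(-28))) = 2*(-1583)/(-3614) - (-1 - 1611216 - 30*(-13 + 448)) = 2*(-1583)*(-1/3614) - (-1 - 1611216 - 30*435) = 1583/1807 - (-1 - 1611216 - 13050) = 1583/1807 - 1*(-1624267) = 1583/1807 + 1624267 = 2935052052/1807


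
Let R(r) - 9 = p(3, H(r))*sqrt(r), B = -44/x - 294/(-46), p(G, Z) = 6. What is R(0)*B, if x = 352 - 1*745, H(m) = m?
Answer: 176349/3013 ≈ 58.529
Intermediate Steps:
x = -393 (x = 352 - 745 = -393)
B = 58783/9039 (B = -44/(-393) - 294/(-46) = -44*(-1/393) - 294*(-1/46) = 44/393 + 147/23 = 58783/9039 ≈ 6.5033)
R(r) = 9 + 6*sqrt(r)
R(0)*B = (9 + 6*sqrt(0))*(58783/9039) = (9 + 6*0)*(58783/9039) = (9 + 0)*(58783/9039) = 9*(58783/9039) = 176349/3013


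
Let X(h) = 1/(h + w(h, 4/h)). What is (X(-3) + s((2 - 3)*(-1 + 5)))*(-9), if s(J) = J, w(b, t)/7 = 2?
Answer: 387/11 ≈ 35.182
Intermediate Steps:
w(b, t) = 14 (w(b, t) = 7*2 = 14)
X(h) = 1/(14 + h) (X(h) = 1/(h + 14) = 1/(14 + h))
(X(-3) + s((2 - 3)*(-1 + 5)))*(-9) = (1/(14 - 3) + (2 - 3)*(-1 + 5))*(-9) = (1/11 - 1*4)*(-9) = (1/11 - 4)*(-9) = -43/11*(-9) = 387/11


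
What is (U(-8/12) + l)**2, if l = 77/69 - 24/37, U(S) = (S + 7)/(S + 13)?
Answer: 6270016/6517809 ≈ 0.96198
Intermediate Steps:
U(S) = (7 + S)/(13 + S)
l = 1193/2553 (l = 77*(1/69) - 24*1/37 = 77/69 - 24/37 = 1193/2553 ≈ 0.46729)
(U(-8/12) + l)**2 = ((7 - 8/12)/(13 - 8/12) + 1193/2553)**2 = ((7 - 8*1/12)/(13 - 8*1/12) + 1193/2553)**2 = ((7 - 2/3)/(13 - 2/3) + 1193/2553)**2 = ((19/3)/(37/3) + 1193/2553)**2 = ((3/37)*(19/3) + 1193/2553)**2 = (19/37 + 1193/2553)**2 = (2504/2553)**2 = 6270016/6517809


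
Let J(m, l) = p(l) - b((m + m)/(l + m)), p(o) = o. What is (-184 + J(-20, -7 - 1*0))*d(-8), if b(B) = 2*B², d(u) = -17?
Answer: 2421463/729 ≈ 3321.6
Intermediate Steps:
J(m, l) = l - 8*m²/(l + m)² (J(m, l) = l - 2*((m + m)/(l + m))² = l - 2*((2*m)/(l + m))² = l - 2*(2*m/(l + m))² = l - 2*4*m²/(l + m)² = l - 8*m²/(l + m)²)
(-184 + J(-20, -7 - 1*0))*d(-8) = (-184 + ((-7 - 1*0) - 8*(-20)²/((-7 - 1*0) - 20)²))*(-17) = (-184 + ((-7 + 0) - 8*400/((-7 + 0) - 20)²))*(-17) = (-184 + (-7 - 8*400/(-7 - 20)²))*(-17) = (-184 + (-7 - 8*400/(-27)²))*(-17) = (-184 + (-7 - 8*400*1/729))*(-17) = (-184 + (-7 - 3200/729))*(-17) = (-184 - 8303/729)*(-17) = -142439/729*(-17) = 2421463/729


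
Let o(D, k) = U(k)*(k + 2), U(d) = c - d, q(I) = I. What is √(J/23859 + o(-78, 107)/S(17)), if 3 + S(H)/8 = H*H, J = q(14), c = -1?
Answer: I*√219964887857/206778 ≈ 2.2682*I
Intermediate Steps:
J = 14
S(H) = -24 + 8*H² (S(H) = -24 + 8*(H*H) = -24 + 8*H²)
U(d) = -1 - d
o(D, k) = (-1 - k)*(2 + k) (o(D, k) = (-1 - k)*(k + 2) = (-1 - k)*(2 + k))
√(J/23859 + o(-78, 107)/S(17)) = √(14/23859 + (-(1 + 107)*(2 + 107))/(-24 + 8*17²)) = √(14*(1/23859) + (-1*108*109)/(-24 + 8*289)) = √(14/23859 - 11772/(-24 + 2312)) = √(14/23859 - 11772/2288) = √(14/23859 - 11772*1/2288) = √(14/23859 - 2943/572) = √(-6382639/1240668) = I*√219964887857/206778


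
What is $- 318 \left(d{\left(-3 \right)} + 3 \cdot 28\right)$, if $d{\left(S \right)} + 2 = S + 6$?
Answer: $-27030$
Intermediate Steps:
$d{\left(S \right)} = 4 + S$ ($d{\left(S \right)} = -2 + \left(S + 6\right) = -2 + \left(6 + S\right) = 4 + S$)
$- 318 \left(d{\left(-3 \right)} + 3 \cdot 28\right) = - 318 \left(\left(4 - 3\right) + 3 \cdot 28\right) = - 318 \left(1 + 84\right) = \left(-318\right) 85 = -27030$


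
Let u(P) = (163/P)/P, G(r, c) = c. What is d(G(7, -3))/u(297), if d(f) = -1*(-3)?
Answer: 264627/163 ≈ 1623.5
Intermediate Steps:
u(P) = 163/P**2
d(f) = 3
d(G(7, -3))/u(297) = 3/((163/297**2)) = 3/((163*(1/88209))) = 3/(163/88209) = 3*(88209/163) = 264627/163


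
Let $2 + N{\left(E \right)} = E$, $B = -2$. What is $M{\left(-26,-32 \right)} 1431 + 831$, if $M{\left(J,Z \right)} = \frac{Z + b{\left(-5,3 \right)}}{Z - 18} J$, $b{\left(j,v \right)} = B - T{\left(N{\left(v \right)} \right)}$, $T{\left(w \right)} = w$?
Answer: $- \frac{126066}{5} \approx -25213.0$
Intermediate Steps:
$N{\left(E \right)} = -2 + E$
$b{\left(j,v \right)} = - v$ ($b{\left(j,v \right)} = -2 - \left(-2 + v\right) = - v$)
$M{\left(J,Z \right)} = \frac{J \left(-3 + Z\right)}{-18 + Z}$ ($M{\left(J,Z \right)} = \frac{Z - 3}{Z - 18} J = \frac{Z - 3}{-18 + Z} J = \frac{-3 + Z}{-18 + Z} J = \frac{J \left(-3 + Z\right)}{-18 + Z}$)
$M{\left(-26,-32 \right)} 1431 + 831 = - \frac{26 \left(-3 - 32\right)}{-18 - 32} \cdot 1431 + 831 = \left(-26\right) \frac{1}{-50} \left(-35\right) 1431 + 831 = \left(-26\right) \left(- \frac{1}{50}\right) \left(-35\right) 1431 + 831 = \left(- \frac{91}{5}\right) 1431 + 831 = - \frac{130221}{5} + 831 = - \frac{126066}{5}$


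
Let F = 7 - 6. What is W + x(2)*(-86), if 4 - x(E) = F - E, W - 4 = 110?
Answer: -316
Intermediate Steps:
W = 114 (W = 4 + 110 = 114)
F = 1
x(E) = 3 + E (x(E) = 4 - (1 - E) = 4 + (-1 + E) = 3 + E)
W + x(2)*(-86) = 114 + (3 + 2)*(-86) = 114 + 5*(-86) = 114 - 430 = -316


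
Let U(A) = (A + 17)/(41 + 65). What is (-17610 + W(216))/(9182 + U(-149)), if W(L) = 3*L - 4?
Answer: -449599/243290 ≈ -1.8480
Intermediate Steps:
W(L) = -4 + 3*L
U(A) = 17/106 + A/106 (U(A) = (17 + A)/106 = (17 + A)*(1/106) = 17/106 + A/106)
(-17610 + W(216))/(9182 + U(-149)) = (-17610 + (-4 + 3*216))/(9182 + (17/106 + (1/106)*(-149))) = (-17610 + (-4 + 648))/(9182 + (17/106 - 149/106)) = (-17610 + 644)/(9182 - 66/53) = -16966/486580/53 = -16966*53/486580 = -449599/243290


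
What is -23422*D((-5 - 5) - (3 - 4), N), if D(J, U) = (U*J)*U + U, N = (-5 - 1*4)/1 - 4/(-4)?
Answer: 13678448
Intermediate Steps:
N = -8 (N = (-5 - 4)*1 - 4*(-1/4) = -9*1 + 1 = -9 + 1 = -8)
D(J, U) = U + J*U**2 (D(J, U) = (J*U)*U + U = J*U**2 + U = U + J*U**2)
-23422*D((-5 - 5) - (3 - 4), N) = -(-187376)*(1 + ((-5 - 5) - (3 - 4))*(-8)) = -(-187376)*(1 + (-10 - 1*(-1))*(-8)) = -(-187376)*(1 + (-10 + 1)*(-8)) = -(-187376)*(1 - 9*(-8)) = -(-187376)*(1 + 72) = -(-187376)*73 = -23422*(-584) = 13678448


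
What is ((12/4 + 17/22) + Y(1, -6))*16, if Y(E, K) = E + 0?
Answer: 840/11 ≈ 76.364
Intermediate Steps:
Y(E, K) = E
((12/4 + 17/22) + Y(1, -6))*16 = ((12/4 + 17/22) + 1)*16 = ((12*(¼) + 17*(1/22)) + 1)*16 = ((3 + 17/22) + 1)*16 = (83/22 + 1)*16 = (105/22)*16 = 840/11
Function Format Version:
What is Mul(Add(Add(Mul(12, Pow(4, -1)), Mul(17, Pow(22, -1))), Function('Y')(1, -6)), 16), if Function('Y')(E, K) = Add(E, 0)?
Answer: Rational(840, 11) ≈ 76.364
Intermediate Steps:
Function('Y')(E, K) = E
Mul(Add(Add(Mul(12, Pow(4, -1)), Mul(17, Pow(22, -1))), Function('Y')(1, -6)), 16) = Mul(Add(Add(Mul(12, Pow(4, -1)), Mul(17, Pow(22, -1))), 1), 16) = Mul(Add(Add(Mul(12, Rational(1, 4)), Mul(17, Rational(1, 22))), 1), 16) = Mul(Add(Add(3, Rational(17, 22)), 1), 16) = Mul(Add(Rational(83, 22), 1), 16) = Mul(Rational(105, 22), 16) = Rational(840, 11)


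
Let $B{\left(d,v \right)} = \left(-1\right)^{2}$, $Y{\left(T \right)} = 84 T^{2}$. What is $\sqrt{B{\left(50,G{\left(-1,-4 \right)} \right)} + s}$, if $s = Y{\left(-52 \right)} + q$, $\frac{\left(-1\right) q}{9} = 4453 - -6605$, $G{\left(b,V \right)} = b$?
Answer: $\sqrt{127615} \approx 357.23$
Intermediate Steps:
$q = -99522$ ($q = - 9 \left(4453 - -6605\right) = - 9 \left(4453 + 6605\right) = \left(-9\right) 11058 = -99522$)
$B{\left(d,v \right)} = 1$
$s = 127614$ ($s = 84 \left(-52\right)^{2} - 99522 = 84 \cdot 2704 - 99522 = 227136 - 99522 = 127614$)
$\sqrt{B{\left(50,G{\left(-1,-4 \right)} \right)} + s} = \sqrt{1 + 127614} = \sqrt{127615}$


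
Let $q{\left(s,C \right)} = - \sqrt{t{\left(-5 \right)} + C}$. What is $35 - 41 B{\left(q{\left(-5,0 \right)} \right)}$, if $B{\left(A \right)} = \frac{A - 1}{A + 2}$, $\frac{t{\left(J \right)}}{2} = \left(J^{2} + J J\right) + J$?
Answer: $- \frac{381}{43} - \frac{369 \sqrt{10}}{86} \approx -22.429$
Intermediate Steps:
$t{\left(J \right)} = 2 J + 4 J^{2}$ ($t{\left(J \right)} = 2 \left(\left(J^{2} + J J\right) + J\right) = 2 \left(\left(J^{2} + J^{2}\right) + J\right) = 2 \left(2 J^{2} + J\right) = 2 \left(J + 2 J^{2}\right) = 2 J + 4 J^{2}$)
$q{\left(s,C \right)} = - \sqrt{90 + C}$ ($q{\left(s,C \right)} = - \sqrt{2 \left(-5\right) \left(1 + 2 \left(-5\right)\right) + C} = - \sqrt{2 \left(-5\right) \left(1 - 10\right) + C} = - \sqrt{2 \left(-5\right) \left(-9\right) + C} = - \sqrt{90 + C}$)
$B{\left(A \right)} = \frac{-1 + A}{2 + A}$
$35 - 41 B{\left(q{\left(-5,0 \right)} \right)} = 35 - 41 \frac{-1 - \sqrt{90 + 0}}{2 - \sqrt{90 + 0}} = 35 - 41 \frac{-1 - \sqrt{90}}{2 - \sqrt{90}} = 35 - 41 \frac{-1 - 3 \sqrt{10}}{2 - 3 \sqrt{10}} = 35 - \frac{41 \left(-1 - 3 \sqrt{10}\right)}{2 - 3 \sqrt{10}}$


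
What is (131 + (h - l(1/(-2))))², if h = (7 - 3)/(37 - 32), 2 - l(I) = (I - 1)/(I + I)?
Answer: 1723969/100 ≈ 17240.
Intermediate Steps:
l(I) = 2 - (-1 + I)/(2*I) (l(I) = 2 - (I - 1)/(I + I) = 2 - (-1 + I)/(2*I))
h = ⅘ (h = 4/5 = 4*(⅕) = ⅘ ≈ 0.80000)
(131 + (h - l(1/(-2))))² = (131 + (⅘ - (1 + 3*(1/(-2)))/(2*(1/(-2)))))² = (131 + (⅘ - (1 + 3*(1*(-½)))/(2*(1*(-½)))))² = (131 + (⅘ - (1 + 3*(-½))/(2*(-½))))² = (131 + (⅘ - (-2)*(1 - 3/2)/2))² = (131 + (⅘ - (-2)*(-1)/(2*2)))² = (131 + (⅘ - 1*½))² = (131 + (⅘ - ½))² = (131 + 3/10)² = (1313/10)² = 1723969/100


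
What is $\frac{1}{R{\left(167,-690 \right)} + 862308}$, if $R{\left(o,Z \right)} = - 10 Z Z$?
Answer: $- \frac{1}{3898692} \approx -2.565 \cdot 10^{-7}$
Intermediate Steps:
$R{\left(o,Z \right)} = - 10 Z^{2}$
$\frac{1}{R{\left(167,-690 \right)} + 862308} = \frac{1}{- 10 \left(-690\right)^{2} + 862308} = \frac{1}{\left(-10\right) 476100 + 862308} = \frac{1}{-4761000 + 862308} = \frac{1}{-3898692} = - \frac{1}{3898692}$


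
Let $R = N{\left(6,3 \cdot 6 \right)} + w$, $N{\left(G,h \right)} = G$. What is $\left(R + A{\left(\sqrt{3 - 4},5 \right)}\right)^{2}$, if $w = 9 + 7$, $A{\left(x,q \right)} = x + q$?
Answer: $\left(27 + i\right)^{2} \approx 728.0 + 54.0 i$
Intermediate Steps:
$A{\left(x,q \right)} = q + x$
$w = 16$
$R = 22$ ($R = 6 + 16 = 22$)
$\left(R + A{\left(\sqrt{3 - 4},5 \right)}\right)^{2} = \left(22 + \left(5 + \sqrt{3 - 4}\right)\right)^{2} = \left(22 + \left(5 + \sqrt{-1}\right)\right)^{2} = \left(22 + \left(5 + i\right)\right)^{2} = \left(27 + i\right)^{2}$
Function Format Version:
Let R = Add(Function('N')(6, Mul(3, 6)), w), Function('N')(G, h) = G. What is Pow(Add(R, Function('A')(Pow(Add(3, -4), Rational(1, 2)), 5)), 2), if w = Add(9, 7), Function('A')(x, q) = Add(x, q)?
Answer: Pow(Add(27, I), 2) ≈ Add(728.00, Mul(54.000, I))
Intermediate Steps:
Function('A')(x, q) = Add(q, x)
w = 16
R = 22 (R = Add(6, 16) = 22)
Pow(Add(R, Function('A')(Pow(Add(3, -4), Rational(1, 2)), 5)), 2) = Pow(Add(22, Add(5, Pow(Add(3, -4), Rational(1, 2)))), 2) = Pow(Add(22, Add(5, Pow(-1, Rational(1, 2)))), 2) = Pow(Add(22, Add(5, I)), 2) = Pow(Add(27, I), 2)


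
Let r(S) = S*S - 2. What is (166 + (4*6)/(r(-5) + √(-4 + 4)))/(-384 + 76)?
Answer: -1921/3542 ≈ -0.54235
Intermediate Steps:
r(S) = -2 + S² (r(S) = S² - 2 = -2 + S²)
(166 + (4*6)/(r(-5) + √(-4 + 4)))/(-384 + 76) = (166 + (4*6)/((-2 + (-5)²) + √(-4 + 4)))/(-384 + 76) = (166 + 24/((-2 + 25) + √0))/(-308) = (166 + 24/(23 + 0))*(-1/308) = (166 + 24/23)*(-1/308) = (3842/23)*(-1/308) = -1921/3542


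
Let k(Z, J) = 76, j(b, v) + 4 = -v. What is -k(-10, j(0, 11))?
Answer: -76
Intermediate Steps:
j(b, v) = -4 - v
-k(-10, j(0, 11)) = -1*76 = -76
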